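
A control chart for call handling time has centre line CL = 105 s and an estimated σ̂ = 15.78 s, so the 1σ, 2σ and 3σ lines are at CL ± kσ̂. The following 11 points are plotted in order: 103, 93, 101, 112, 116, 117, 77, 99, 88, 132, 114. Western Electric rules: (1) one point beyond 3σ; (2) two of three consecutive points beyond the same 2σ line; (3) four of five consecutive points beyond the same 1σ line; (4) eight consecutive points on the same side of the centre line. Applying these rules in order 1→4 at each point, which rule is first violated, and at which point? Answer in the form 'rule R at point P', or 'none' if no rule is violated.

Zone of each point (C = within 1σ̂, B = 1σ̂–2σ̂, A = 2σ̂–3σ̂, * = beyond 3σ̂; sign = side of CL): 1:-C, 2:-C, 3:-C, 4:+C, 5:+C, 6:+C, 7:-B, 8:-C, 9:-B, 10:+B, 11:+C
No rule fires across all 11 points.

none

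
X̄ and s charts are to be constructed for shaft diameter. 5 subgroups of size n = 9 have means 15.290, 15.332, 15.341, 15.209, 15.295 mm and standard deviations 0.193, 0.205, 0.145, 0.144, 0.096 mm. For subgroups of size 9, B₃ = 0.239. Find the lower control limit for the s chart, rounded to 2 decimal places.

s̄ = (0.193 + 0.205 + 0.145 + 0.144 + 0.096) / 5 = 0.1566
LCL_s = B₃·s̄ = 0.239 × 0.1566 = 0.0374

0.04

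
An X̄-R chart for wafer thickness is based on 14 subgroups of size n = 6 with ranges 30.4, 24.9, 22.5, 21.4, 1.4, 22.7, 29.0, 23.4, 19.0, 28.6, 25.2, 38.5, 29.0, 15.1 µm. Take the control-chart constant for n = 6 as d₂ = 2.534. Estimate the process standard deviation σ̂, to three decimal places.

9.333

R̄ = (30.4 + 24.9 + 22.5 + 21.4 + 1.4 + 22.7 + 29.0 + 23.4 + 19.0 + 28.6 + 25.2 + 38.5 + 29.0 + 15.1) / 14 = 23.6500
σ̂ = R̄ / d₂ = 23.6500 / 2.534 = 9.3331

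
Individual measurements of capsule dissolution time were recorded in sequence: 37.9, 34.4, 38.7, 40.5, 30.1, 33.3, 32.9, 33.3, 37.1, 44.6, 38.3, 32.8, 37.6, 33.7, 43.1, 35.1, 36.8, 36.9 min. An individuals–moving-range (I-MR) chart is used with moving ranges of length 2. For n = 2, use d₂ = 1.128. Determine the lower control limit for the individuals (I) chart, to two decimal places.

24.77

X̄ = (37.9 + 34.4 + 38.7 + 40.5 + 30.1 + 33.3 + 32.9 + 33.3 + 37.1 + 44.6 + 38.3 + 32.8 + 37.6 + 33.7 + 43.1 + 35.1 + 36.8 + 36.9) / 18 = 36.5056
Moving ranges: 3.5, 4.3, 1.8, 10.4, 3.2, 0.4, 0.4, 3.8, 7.5, 6.3, 5.5, 4.8, 3.9, 9.4, 8.0, 1.7, 0.1; M̄R̄ = 75.0000 / 17 = 4.4118
LCL = X̄ − 3·M̄R̄/d₂ = 36.5056 − 3 × 4.4118 / 1.128 = 24.7721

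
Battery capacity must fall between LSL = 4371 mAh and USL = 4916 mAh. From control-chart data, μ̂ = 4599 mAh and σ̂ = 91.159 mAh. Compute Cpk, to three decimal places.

0.834

Cpu = (USL − μ̂) / (3σ̂) = (4916 − 4599) / (3 × 91.159) = 1.1591; Cpl = (μ̂ − LSL) / (3σ̂) = (4599 − 4371) / (3 × 91.159) = 0.8337; Cpk = min(Cpu, Cpl) = 0.8337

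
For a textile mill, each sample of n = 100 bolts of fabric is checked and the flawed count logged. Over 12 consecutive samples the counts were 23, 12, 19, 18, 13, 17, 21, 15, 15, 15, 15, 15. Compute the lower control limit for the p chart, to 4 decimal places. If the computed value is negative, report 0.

p̄ = Σdᵢ / (k·n) = 198 / (12 × 100) = 0.16500
LCL = p̄ − 3·√(p̄(1−p̄)/n) = 0.16500 − 3 × 0.03712 = 0.05365

0.0536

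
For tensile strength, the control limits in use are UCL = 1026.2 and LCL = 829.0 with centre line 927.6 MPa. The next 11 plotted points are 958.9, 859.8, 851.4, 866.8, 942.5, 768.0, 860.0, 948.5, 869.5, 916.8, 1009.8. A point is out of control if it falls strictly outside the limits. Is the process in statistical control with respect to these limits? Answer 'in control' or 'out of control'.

out of control

Compare each point to [829.0, 1026.2]: sample 6 = 768.0 < LCL.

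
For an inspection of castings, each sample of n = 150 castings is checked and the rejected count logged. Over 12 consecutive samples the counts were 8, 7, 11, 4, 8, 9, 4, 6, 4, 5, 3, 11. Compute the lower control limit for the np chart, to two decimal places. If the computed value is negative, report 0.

0.00

p̄ = Σdᵢ / (k·n) = 80 / (12 × 150) = 0.04444
LCL = np̄ − 3·√(np̄(1−p̄)) = 6.6667 − 3 × 2.5240 = -0.9052 → 0 (negative, so LCL = 0)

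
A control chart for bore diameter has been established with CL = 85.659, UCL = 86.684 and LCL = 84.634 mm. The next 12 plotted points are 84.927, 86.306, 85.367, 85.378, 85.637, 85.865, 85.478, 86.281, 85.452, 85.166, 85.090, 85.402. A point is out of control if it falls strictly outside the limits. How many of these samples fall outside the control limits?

All 12 points lie within [84.634, 86.684].

0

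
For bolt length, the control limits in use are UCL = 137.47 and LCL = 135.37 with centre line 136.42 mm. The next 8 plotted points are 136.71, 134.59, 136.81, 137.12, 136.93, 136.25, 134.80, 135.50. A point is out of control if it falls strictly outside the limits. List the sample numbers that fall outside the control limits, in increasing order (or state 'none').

2, 7

Compare each point to [135.37, 137.47]: sample 2 = 134.59 < LCL; sample 7 = 134.80 < LCL.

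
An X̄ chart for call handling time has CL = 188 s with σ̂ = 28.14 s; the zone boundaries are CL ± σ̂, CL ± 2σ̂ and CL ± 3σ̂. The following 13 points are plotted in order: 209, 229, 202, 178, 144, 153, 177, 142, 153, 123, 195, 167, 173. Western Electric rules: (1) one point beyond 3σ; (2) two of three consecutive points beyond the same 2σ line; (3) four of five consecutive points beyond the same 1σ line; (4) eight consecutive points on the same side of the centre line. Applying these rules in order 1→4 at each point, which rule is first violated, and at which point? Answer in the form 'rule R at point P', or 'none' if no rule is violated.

Zone of each point (C = within 1σ̂, B = 1σ̂–2σ̂, A = 2σ̂–3σ̂, * = beyond 3σ̂; sign = side of CL): 1:+C, 2:+B, 3:+C, 4:-C, 5:-B, 6:-B, 7:-C, 8:-B, 9:-B, 10:-A, 11:+C, 12:-C, 13:-C
Rule 3 (four of five consecutive points beyond the same 1σ limit) is satisfied at point 9.

rule 3 at point 9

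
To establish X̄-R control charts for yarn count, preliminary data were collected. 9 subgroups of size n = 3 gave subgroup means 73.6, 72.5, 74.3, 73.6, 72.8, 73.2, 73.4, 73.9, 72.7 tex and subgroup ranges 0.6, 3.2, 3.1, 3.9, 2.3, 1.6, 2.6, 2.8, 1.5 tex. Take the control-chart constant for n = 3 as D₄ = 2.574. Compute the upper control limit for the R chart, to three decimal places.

R̄ = (0.6 + 3.2 + 3.1 + 3.9 + 2.3 + 1.6 + 2.6 + 2.8 + 1.5) / 9 = 21.6000 / 9 = 2.4000
UCL_R = D₄·R̄ = 2.574 × 2.4000 = 6.1776

6.178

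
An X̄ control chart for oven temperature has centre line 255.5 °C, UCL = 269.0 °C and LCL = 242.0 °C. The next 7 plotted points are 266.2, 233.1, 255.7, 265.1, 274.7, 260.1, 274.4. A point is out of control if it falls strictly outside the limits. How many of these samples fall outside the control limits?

Compare each point to [242.0, 269.0]: sample 2 = 233.1 < LCL; sample 5 = 274.7 > UCL; sample 7 = 274.4 > UCL.

3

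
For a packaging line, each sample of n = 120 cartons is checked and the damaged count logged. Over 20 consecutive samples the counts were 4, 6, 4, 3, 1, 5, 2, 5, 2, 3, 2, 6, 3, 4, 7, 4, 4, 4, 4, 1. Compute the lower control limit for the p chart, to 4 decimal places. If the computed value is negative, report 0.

0.0000

p̄ = Σdᵢ / (k·n) = 74 / (20 × 120) = 0.03083
LCL = p̄ − 3·√(p̄(1−p̄)/n) = 0.03083 − 3 × 0.01578 = -0.01651 → 0 (negative, so LCL = 0)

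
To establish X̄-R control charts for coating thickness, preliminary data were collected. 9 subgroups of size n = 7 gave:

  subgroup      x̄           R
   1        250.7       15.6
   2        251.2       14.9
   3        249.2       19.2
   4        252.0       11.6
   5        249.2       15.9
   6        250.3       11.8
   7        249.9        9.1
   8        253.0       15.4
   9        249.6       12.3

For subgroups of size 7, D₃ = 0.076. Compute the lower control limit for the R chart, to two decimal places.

R̄ = (15.6 + 14.9 + 19.2 + 11.6 + 15.9 + 11.8 + 9.1 + 15.4 + 12.3) / 9 = 125.8000 / 9 = 13.9778
LCL_R = D₃·R̄ = 0.076 × 13.9778 = 1.0623

1.06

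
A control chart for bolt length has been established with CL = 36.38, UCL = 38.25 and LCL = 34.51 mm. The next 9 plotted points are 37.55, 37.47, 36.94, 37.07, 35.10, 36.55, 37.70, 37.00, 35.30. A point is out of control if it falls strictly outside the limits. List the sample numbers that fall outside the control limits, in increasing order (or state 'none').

none

All 9 points lie within [34.51, 38.25].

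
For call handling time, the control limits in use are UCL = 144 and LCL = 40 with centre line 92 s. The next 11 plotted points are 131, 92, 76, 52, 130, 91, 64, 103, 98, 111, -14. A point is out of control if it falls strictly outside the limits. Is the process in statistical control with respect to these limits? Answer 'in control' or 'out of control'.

Compare each point to [40, 144]: sample 11 = -14 < LCL.

out of control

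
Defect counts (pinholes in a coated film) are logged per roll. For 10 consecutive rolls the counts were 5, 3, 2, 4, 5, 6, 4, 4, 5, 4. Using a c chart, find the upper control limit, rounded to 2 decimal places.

c̄ = (5 + 3 + 2 + 4 + 5 + 6 + 4 + 4 + 5 + 4) / 10 = 42 / 10 = 4.2000
UCL = c̄ + 3√c̄ = 4.2000 + 3 × √4.2000 = 4.2000 + 3 × 2.0494 = 10.3482

10.35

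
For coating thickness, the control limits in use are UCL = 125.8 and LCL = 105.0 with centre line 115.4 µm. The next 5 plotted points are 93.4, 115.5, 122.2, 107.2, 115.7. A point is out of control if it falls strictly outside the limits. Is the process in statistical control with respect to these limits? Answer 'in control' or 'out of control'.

out of control

Compare each point to [105.0, 125.8]: sample 1 = 93.4 < LCL.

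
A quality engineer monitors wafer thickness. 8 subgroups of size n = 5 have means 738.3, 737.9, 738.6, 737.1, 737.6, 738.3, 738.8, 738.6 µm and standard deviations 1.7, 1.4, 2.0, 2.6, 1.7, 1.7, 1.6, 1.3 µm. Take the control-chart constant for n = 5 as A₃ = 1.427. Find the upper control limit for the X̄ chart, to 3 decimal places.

740.647

X̄̄ = (738.3 + 737.9 + 738.6 + 737.1 + 737.6 + 738.3 + 738.8 + 738.6) / 8 = 738.1500
s̄ = (1.7 + 1.4 + 2.0 + 2.6 + 1.7 + 1.7 + 1.6 + 1.3) / 8 = 1.7500
UCL = X̄̄ + A₃·s̄ = 738.1500 + 1.427 × 1.7500 = 740.6472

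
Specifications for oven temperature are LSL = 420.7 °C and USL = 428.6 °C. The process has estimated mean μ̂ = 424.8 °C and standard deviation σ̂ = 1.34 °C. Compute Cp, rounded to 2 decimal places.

0.98

Cp = (USL − LSL) / (6σ̂) = (428.6 − 420.7) / (6 × 1.34) = 7.9000 / 8.0400 = 0.9826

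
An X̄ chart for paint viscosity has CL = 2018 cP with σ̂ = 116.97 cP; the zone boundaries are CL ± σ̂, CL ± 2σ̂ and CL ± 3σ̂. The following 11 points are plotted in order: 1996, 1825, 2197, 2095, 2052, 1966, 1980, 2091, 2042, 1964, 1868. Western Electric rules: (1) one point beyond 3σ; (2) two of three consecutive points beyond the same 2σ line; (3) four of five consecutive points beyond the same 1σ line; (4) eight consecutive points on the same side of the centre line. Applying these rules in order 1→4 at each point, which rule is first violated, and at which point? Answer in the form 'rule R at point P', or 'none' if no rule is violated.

Zone of each point (C = within 1σ̂, B = 1σ̂–2σ̂, A = 2σ̂–3σ̂, * = beyond 3σ̂; sign = side of CL): 1:-C, 2:-B, 3:+B, 4:+C, 5:+C, 6:-C, 7:-C, 8:+C, 9:+C, 10:-C, 11:-B
No rule fires across all 11 points.

none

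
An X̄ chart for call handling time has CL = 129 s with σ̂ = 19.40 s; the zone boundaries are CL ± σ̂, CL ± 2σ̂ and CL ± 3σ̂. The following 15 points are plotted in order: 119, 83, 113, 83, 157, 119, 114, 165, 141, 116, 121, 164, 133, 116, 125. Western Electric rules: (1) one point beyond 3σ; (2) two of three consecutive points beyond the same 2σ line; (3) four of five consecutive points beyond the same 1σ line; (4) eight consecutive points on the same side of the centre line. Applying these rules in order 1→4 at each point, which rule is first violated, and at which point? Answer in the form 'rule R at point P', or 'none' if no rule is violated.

rule 2 at point 4

Zone of each point (C = within 1σ̂, B = 1σ̂–2σ̂, A = 2σ̂–3σ̂, * = beyond 3σ̂; sign = side of CL): 1:-C, 2:-A, 3:-C, 4:-A, 5:+B, 6:-C, 7:-C, 8:+B, 9:+C, 10:-C, 11:-C, 12:+B, 13:+C, 14:-C, 15:-C
Rule 2 (two of three consecutive points beyond the same 2σ limit) is satisfied at point 4.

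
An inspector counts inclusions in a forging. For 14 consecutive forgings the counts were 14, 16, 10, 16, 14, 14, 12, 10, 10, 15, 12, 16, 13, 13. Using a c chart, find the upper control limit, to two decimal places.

24.12

c̄ = (14 + 16 + 10 + 16 + 14 + 14 + 12 + 10 + 10 + 15 + 12 + 16 + 13 + 13) / 14 = 185 / 14 = 13.2143
UCL = c̄ + 3√c̄ = 13.2143 + 3 × √13.2143 = 13.2143 + 3 × 3.6351 = 24.1197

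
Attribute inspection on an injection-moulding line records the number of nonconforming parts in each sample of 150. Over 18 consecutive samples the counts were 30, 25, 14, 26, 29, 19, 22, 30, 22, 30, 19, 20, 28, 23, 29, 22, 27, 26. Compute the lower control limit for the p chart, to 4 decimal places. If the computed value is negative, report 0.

0.0728

p̄ = Σdᵢ / (k·n) = 441 / (18 × 150) = 0.16333
LCL = p̄ − 3·√(p̄(1−p̄)/n) = 0.16333 − 3 × 0.03018 = 0.07278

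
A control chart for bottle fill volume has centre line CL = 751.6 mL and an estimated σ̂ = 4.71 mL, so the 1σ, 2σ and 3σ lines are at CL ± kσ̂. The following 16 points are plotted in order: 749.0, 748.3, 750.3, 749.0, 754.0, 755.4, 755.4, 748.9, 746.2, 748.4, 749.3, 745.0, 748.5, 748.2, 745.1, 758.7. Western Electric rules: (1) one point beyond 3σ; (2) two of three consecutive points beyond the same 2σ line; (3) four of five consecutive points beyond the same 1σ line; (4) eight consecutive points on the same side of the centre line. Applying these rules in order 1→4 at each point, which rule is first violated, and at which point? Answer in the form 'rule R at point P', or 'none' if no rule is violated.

rule 4 at point 15

Zone of each point (C = within 1σ̂, B = 1σ̂–2σ̂, A = 2σ̂–3σ̂, * = beyond 3σ̂; sign = side of CL): 1:-C, 2:-C, 3:-C, 4:-C, 5:+C, 6:+C, 7:+C, 8:-C, 9:-B, 10:-C, 11:-C, 12:-B, 13:-C, 14:-C, 15:-B, 16:+B
Rule 4 (eight consecutive points on the same side of the centre line) is satisfied at point 15.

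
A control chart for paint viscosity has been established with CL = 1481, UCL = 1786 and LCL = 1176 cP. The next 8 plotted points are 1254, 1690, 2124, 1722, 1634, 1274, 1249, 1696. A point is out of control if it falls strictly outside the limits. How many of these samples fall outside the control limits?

Compare each point to [1176, 1786]: sample 3 = 2124 > UCL.

1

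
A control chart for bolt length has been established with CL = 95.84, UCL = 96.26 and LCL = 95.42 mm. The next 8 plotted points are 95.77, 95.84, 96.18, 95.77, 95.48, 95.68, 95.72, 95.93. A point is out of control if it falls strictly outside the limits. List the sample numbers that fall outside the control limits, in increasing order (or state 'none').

All 8 points lie within [95.42, 96.26].

none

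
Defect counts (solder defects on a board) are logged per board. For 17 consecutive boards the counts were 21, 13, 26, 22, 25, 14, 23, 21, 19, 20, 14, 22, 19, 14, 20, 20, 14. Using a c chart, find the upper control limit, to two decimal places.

c̄ = (21 + 13 + 26 + 22 + 25 + 14 + 23 + 21 + 19 + 20 + 14 + 22 + 19 + 14 + 20 + 20 + 14) / 17 = 327 / 17 = 19.2353
UCL = c̄ + 3√c̄ = 19.2353 + 3 × √19.2353 = 19.2353 + 3 × 4.3858 = 32.3927

32.39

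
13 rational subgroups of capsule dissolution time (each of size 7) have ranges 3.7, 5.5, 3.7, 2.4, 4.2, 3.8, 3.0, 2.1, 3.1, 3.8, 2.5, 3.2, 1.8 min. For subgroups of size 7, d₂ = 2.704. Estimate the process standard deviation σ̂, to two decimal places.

R̄ = (3.7 + 5.5 + 3.7 + 2.4 + 4.2 + 3.8 + 3.0 + 2.1 + 3.1 + 3.8 + 2.5 + 3.2 + 1.8) / 13 = 3.2923
σ̂ = R̄ / d₂ = 3.2923 / 2.704 = 1.2176

1.22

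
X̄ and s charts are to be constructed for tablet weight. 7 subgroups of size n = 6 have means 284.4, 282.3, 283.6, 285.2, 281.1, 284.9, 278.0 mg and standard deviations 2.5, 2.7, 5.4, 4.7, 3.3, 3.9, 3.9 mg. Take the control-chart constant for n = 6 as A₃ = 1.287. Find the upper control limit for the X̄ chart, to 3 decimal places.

X̄̄ = (284.4 + 282.3 + 283.6 + 285.2 + 281.1 + 284.9 + 278.0) / 7 = 282.7857
s̄ = (2.5 + 2.7 + 5.4 + 4.7 + 3.3 + 3.9 + 3.9) / 7 = 3.7714
UCL = X̄̄ + A₃·s̄ = 282.7857 + 1.287 × 3.7714 = 287.6395

287.640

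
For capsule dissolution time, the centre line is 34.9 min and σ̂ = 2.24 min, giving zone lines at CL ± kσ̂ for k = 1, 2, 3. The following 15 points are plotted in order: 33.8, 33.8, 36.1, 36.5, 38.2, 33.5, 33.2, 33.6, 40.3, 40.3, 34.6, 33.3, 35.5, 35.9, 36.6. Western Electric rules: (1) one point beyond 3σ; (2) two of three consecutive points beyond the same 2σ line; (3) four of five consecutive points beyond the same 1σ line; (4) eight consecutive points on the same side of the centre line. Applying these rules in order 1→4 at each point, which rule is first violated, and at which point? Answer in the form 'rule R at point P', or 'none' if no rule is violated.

Zone of each point (C = within 1σ̂, B = 1σ̂–2σ̂, A = 2σ̂–3σ̂, * = beyond 3σ̂; sign = side of CL): 1:-C, 2:-C, 3:+C, 4:+C, 5:+B, 6:-C, 7:-C, 8:-C, 9:+A, 10:+A, 11:-C, 12:-C, 13:+C, 14:+C, 15:+C
Rule 2 (two of three consecutive points beyond the same 2σ limit) is satisfied at point 10.

rule 2 at point 10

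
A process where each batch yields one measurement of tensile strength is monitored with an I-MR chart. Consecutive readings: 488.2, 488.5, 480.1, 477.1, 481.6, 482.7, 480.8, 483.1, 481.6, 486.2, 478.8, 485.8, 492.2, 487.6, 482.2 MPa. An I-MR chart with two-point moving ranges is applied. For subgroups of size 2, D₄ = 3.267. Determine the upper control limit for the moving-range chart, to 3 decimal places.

13.628

Moving ranges: 0.3, 8.4, 3.0, 4.5, 1.1, 1.9, 2.3, 1.5, 4.6, 7.4, 7.0, 6.4, 4.6, 5.4; M̄R̄ = 58.4000 / 14 = 4.1714
UCL_MR = D₄·M̄R̄ = 3.267 × 4.1714 = 13.6281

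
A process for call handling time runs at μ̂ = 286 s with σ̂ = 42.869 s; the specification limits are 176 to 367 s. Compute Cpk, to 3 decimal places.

0.630

Cpu = (USL − μ̂) / (3σ̂) = (367 − 286) / (3 × 42.869) = 0.6298; Cpl = (μ̂ − LSL) / (3σ̂) = (286 − 176) / (3 × 42.869) = 0.8553; Cpk = min(Cpu, Cpl) = 0.6298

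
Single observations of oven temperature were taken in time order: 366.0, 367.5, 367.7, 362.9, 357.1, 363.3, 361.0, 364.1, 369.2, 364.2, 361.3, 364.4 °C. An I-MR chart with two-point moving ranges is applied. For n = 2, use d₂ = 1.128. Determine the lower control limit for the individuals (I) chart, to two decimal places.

X̄ = (366.0 + 367.5 + 367.7 + 362.9 + 357.1 + 363.3 + 361.0 + 364.1 + 369.2 + 364.2 + 361.3 + 364.4) / 12 = 364.0583
Moving ranges: 1.5, 0.2, 4.8, 5.8, 6.2, 2.3, 3.1, 5.1, 5.0, 2.9, 3.1; M̄R̄ = 40.0000 / 11 = 3.6364
LCL = X̄ − 3·M̄R̄/d₂ = 364.0583 − 3 × 3.6364 / 1.128 = 354.3872

354.39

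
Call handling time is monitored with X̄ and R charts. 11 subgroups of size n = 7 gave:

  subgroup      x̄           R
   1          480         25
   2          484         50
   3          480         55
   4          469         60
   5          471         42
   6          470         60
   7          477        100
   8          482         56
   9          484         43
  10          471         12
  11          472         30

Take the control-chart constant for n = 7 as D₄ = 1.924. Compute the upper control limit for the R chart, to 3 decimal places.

93.227

R̄ = (25 + 50 + 55 + 60 + 42 + 60 + 100 + 56 + 43 + 12 + 30) / 11 = 533.0000 / 11 = 48.4545
UCL_R = D₄·R̄ = 1.924 × 48.4545 = 93.2265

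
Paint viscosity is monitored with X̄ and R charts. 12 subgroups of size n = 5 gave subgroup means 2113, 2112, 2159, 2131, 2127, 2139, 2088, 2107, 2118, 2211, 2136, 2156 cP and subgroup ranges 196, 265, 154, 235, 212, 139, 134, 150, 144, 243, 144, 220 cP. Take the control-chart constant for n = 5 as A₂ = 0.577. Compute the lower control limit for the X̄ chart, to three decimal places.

X̄̄ = (2113 + 2112 + 2159 + 2131 + 2127 + 2139 + 2088 + 2107 + 2118 + 2211 + 2136 + 2156) / 12 = 25597.0000 / 12 = 2133.0833
R̄ = (196 + 265 + 154 + 235 + 212 + 139 + 134 + 150 + 144 + 243 + 144 + 220) / 12 = 2236.0000 / 12 = 186.3333
LCL = X̄̄ − A₂·R̄ = 2133.0833 − 0.577 × 186.3333 = 2025.5690

2025.569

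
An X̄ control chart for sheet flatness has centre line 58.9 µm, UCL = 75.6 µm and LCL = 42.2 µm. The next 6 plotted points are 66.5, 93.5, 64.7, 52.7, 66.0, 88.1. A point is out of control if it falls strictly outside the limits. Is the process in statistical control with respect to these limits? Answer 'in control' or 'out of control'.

out of control

Compare each point to [42.2, 75.6]: sample 2 = 93.5 > UCL; sample 6 = 88.1 > UCL.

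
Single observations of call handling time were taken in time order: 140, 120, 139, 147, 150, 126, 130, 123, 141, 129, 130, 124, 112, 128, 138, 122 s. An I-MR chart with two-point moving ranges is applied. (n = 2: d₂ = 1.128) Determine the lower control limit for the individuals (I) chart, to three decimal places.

99.982

X̄ = (140 + 120 + 139 + 147 + 150 + 126 + 130 + 123 + 141 + 129 + 130 + 124 + 112 + 128 + 138 + 122) / 16 = 131.1875
Moving ranges: 20, 19, 8, 3, 24, 4, 7, 18, 12, 1, 6, 12, 16, 10, 16; M̄R̄ = 176.0000 / 15 = 11.7333
LCL = X̄ − 3·M̄R̄/d₂ = 131.1875 − 3 × 11.7333 / 1.128 = 99.9818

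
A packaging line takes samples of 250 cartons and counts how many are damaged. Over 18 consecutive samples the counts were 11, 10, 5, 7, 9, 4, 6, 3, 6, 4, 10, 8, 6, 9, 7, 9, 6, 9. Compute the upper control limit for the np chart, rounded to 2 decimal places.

15.08

p̄ = Σdᵢ / (k·n) = 129 / (18 × 250) = 0.02867
UCL = np̄ + 3·√(np̄(1−p̄)) = 7.1667 + 3 × √(7.1667×0.97133) = 7.1667 + 3 × 2.6384 = 15.0819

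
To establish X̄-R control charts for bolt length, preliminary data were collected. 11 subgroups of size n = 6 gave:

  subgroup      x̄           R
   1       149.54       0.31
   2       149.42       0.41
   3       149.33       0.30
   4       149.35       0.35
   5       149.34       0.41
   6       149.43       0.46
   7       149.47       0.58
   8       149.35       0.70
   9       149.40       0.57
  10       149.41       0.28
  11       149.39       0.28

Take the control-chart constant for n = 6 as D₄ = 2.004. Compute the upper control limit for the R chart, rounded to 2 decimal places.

R̄ = (0.31 + 0.41 + 0.30 + 0.35 + 0.41 + 0.46 + 0.58 + 0.70 + 0.57 + 0.28 + 0.28) / 11 = 4.6500 / 11 = 0.4227
UCL_R = D₄·R̄ = 2.004 × 0.4227 = 0.8471

0.85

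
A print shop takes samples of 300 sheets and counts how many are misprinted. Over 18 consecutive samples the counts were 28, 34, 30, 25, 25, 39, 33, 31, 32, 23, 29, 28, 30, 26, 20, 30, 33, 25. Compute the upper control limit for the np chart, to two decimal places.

44.29

p̄ = Σdᵢ / (k·n) = 521 / (18 × 300) = 0.09648
UCL = np̄ + 3·√(np̄(1−p̄)) = 28.9444 + 3 × √(28.9444×0.90352) = 28.9444 + 3 × 5.1139 = 44.2861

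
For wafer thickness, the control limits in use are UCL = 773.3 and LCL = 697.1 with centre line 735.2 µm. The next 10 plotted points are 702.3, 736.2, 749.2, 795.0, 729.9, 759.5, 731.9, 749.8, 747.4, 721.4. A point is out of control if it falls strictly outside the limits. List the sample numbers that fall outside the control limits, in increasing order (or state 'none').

4

Compare each point to [697.1, 773.3]: sample 4 = 795.0 > UCL.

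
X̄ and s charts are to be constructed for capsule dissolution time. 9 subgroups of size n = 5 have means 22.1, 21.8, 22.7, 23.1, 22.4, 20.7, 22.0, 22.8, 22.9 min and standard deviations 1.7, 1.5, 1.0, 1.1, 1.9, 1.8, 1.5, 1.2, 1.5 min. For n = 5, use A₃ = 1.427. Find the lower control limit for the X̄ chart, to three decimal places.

20.185

X̄̄ = (22.1 + 21.8 + 22.7 + 23.1 + 22.4 + 20.7 + 22.0 + 22.8 + 22.9) / 9 = 22.2778
s̄ = (1.7 + 1.5 + 1.0 + 1.1 + 1.9 + 1.8 + 1.5 + 1.2 + 1.5) / 9 = 1.4667
LCL = X̄̄ − A₃·s̄ = 22.2778 − 1.427 × 1.4667 = 20.1848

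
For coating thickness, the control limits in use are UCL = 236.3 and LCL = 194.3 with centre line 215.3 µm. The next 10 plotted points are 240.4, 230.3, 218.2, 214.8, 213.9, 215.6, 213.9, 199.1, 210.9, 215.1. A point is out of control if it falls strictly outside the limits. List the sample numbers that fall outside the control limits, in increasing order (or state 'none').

1

Compare each point to [194.3, 236.3]: sample 1 = 240.4 > UCL.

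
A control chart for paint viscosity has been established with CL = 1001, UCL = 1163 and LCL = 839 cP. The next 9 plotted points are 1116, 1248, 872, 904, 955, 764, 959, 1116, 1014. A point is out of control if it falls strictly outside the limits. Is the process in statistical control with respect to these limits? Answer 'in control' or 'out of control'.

Compare each point to [839, 1163]: sample 2 = 1248 > UCL; sample 6 = 764 < LCL.

out of control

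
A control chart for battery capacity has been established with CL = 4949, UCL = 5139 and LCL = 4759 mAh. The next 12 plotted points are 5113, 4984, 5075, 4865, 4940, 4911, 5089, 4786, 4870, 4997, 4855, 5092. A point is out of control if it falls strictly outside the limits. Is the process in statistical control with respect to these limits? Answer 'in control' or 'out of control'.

All 12 points lie within [4759, 5139].

in control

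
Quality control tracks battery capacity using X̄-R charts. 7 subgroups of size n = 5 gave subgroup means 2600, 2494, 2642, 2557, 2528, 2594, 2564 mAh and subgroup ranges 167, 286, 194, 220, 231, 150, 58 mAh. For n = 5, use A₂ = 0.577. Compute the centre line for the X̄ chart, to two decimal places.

2568.43

X̄̄ = (2600 + 2494 + 2642 + 2557 + 2528 + 2594 + 2564) / 7 = 17979.0000 / 7 = 2568.4286
CL = X̄̄ = 2568.4286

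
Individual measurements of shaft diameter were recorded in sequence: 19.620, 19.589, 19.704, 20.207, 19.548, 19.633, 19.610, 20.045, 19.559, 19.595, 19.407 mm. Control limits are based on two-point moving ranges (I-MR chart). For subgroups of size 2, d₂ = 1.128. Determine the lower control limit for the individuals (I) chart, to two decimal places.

X̄ = (19.620 + 19.589 + 19.704 + 20.207 + 19.548 + 19.633 + 19.610 + 20.045 + 19.559 + 19.595 + 19.407) / 11 = 19.6834
Moving ranges: 0.031, 0.115, 0.503, 0.659, 0.085, 0.023, 0.435, 0.486, 0.036, 0.188; M̄R̄ = 2.5610 / 10 = 0.2561
LCL = X̄ − 3·M̄R̄/d₂ = 19.6834 − 3 × 0.2561 / 1.128 = 19.0022

19.00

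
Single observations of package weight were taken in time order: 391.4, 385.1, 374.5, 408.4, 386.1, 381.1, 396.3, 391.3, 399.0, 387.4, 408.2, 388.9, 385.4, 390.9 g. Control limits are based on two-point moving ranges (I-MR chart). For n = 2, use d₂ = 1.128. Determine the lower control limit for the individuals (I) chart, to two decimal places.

356.90

X̄ = (391.4 + 385.1 + 374.5 + 408.4 + 386.1 + 381.1 + 396.3 + 391.3 + 399.0 + 387.4 + 408.2 + 388.9 + 385.4 + 390.9) / 14 = 391.0000
Moving ranges: 6.3, 10.6, 33.9, 22.3, 5.0, 15.2, 5.0, 7.7, 11.6, 20.8, 19.3, 3.5, 5.5; M̄R̄ = 166.7000 / 13 = 12.8231
LCL = X̄ − 3·M̄R̄/d₂ = 391.0000 − 3 × 12.8231 / 1.128 = 356.8961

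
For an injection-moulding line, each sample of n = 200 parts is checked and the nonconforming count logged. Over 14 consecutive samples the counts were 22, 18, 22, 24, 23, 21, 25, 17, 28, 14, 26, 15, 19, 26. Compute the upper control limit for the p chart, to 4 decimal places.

0.1728

p̄ = Σdᵢ / (k·n) = 300 / (14 × 200) = 0.10714
UCL = p̄ + 3·√(p̄(1−p̄)/n) = 0.10714 + 3 × √(0.10714×0.89286/200) = 0.10714 + 3 × 0.02187 = 0.17275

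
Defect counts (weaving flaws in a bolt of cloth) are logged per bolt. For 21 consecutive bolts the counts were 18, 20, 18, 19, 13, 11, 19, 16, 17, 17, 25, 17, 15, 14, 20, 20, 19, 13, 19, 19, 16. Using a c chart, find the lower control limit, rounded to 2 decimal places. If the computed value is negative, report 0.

c̄ = (18 + 20 + 18 + 19 + 13 + 11 + 19 + 16 + 17 + 17 + 25 + 17 + 15 + 14 + 20 + 20 + 19 + 13 + 19 + 19 + 16) / 21 = 365 / 21 = 17.3810
LCL = c̄ − 3√c̄ = 17.3810 − 3 × 4.1690 = 4.8738

4.87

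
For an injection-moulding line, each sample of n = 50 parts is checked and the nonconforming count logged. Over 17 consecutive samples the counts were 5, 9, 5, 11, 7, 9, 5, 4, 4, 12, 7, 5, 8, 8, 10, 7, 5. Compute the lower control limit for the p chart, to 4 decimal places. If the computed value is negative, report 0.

p̄ = Σdᵢ / (k·n) = 121 / (17 × 50) = 0.14235
LCL = p̄ − 3·√(p̄(1−p̄)/n) = 0.14235 − 3 × 0.04941 = -0.00589 → 0 (negative, so LCL = 0)

0.0000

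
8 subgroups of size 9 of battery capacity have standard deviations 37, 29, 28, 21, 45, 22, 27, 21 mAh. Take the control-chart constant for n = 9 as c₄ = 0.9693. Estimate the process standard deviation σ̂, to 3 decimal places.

s̄ = (37 + 29 + 28 + 21 + 45 + 22 + 27 + 21) / 8 = 28.7500
σ̂ = s̄ / c₄ = 28.7500 / 0.9693 = 29.6606

29.661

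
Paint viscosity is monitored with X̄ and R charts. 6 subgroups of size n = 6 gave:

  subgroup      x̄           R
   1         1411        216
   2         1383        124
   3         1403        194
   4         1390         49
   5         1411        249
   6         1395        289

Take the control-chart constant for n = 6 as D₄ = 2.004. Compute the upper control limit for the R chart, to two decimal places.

374.41

R̄ = (216 + 124 + 194 + 49 + 249 + 289) / 6 = 1121.0000 / 6 = 186.8333
UCL_R = D₄·R̄ = 2.004 × 186.8333 = 374.4140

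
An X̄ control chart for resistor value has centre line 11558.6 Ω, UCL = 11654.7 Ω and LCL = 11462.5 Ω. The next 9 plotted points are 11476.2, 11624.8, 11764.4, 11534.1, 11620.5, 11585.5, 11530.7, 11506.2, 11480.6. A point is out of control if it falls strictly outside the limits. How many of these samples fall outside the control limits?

Compare each point to [11462.5, 11654.7]: sample 3 = 11764.4 > UCL.

1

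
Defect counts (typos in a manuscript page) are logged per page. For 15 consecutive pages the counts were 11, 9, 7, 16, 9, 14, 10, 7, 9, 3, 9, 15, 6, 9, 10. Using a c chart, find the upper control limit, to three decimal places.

18.895

c̄ = (11 + 9 + 7 + 16 + 9 + 14 + 10 + 7 + 9 + 3 + 9 + 15 + 6 + 9 + 10) / 15 = 144 / 15 = 9.6000
UCL = c̄ + 3√c̄ = 9.6000 + 3 × √9.6000 = 9.6000 + 3 × 3.0984 = 18.8952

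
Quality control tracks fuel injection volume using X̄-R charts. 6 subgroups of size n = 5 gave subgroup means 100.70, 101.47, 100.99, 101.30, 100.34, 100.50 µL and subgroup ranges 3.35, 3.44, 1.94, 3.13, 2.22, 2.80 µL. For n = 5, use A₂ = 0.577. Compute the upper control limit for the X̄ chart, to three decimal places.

102.507

X̄̄ = (100.70 + 101.47 + 100.99 + 101.30 + 100.34 + 100.50) / 6 = 605.3000 / 6 = 100.8833
R̄ = (3.35 + 3.44 + 1.94 + 3.13 + 2.22 + 2.80) / 6 = 16.8800 / 6 = 2.8133
UCL = X̄̄ + A₂·R̄ = 100.8833 + 0.577 × 2.8133 = 102.5066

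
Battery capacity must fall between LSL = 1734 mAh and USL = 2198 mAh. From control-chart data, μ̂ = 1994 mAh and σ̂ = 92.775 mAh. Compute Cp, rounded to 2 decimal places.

Cp = (USL − LSL) / (6σ̂) = (2198 − 1734) / (6 × 92.775) = 464.0000 / 556.6500 = 0.8336

0.83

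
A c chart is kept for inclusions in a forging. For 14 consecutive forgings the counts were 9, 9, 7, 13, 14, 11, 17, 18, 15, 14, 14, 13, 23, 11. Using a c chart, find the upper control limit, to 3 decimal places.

24.422

c̄ = (9 + 9 + 7 + 13 + 14 + 11 + 17 + 18 + 15 + 14 + 14 + 13 + 23 + 11) / 14 = 188 / 14 = 13.4286
UCL = c̄ + 3√c̄ = 13.4286 + 3 × √13.4286 = 13.4286 + 3 × 3.6645 = 24.4221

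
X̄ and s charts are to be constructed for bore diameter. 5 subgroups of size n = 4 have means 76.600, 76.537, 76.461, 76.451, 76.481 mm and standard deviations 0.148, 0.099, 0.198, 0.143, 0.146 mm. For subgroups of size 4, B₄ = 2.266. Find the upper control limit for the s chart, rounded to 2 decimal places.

s̄ = (0.148 + 0.099 + 0.198 + 0.143 + 0.146) / 5 = 0.1468
UCL_s = B₄·s̄ = 2.266 × 0.1468 = 0.3326

0.33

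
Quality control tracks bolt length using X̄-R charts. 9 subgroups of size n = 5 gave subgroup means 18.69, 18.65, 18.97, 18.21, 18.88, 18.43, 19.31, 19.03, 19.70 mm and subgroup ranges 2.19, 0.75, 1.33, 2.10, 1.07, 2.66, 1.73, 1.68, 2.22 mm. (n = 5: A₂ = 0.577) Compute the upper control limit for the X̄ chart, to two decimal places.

19.88

X̄̄ = (18.69 + 18.65 + 18.97 + 18.21 + 18.88 + 18.43 + 19.31 + 19.03 + 19.70) / 9 = 169.8700 / 9 = 18.8744
R̄ = (2.19 + 0.75 + 1.33 + 2.10 + 1.07 + 2.66 + 1.73 + 1.68 + 2.22) / 9 = 15.7300 / 9 = 1.7478
UCL = X̄̄ + A₂·R̄ = 18.8744 + 0.577 × 1.7478 = 19.8829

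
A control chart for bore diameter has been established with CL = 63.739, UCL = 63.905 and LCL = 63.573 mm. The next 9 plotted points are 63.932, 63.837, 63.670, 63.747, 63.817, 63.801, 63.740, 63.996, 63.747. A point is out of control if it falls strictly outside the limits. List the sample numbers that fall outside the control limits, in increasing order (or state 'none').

1, 8

Compare each point to [63.573, 63.905]: sample 1 = 63.932 > UCL; sample 8 = 63.996 > UCL.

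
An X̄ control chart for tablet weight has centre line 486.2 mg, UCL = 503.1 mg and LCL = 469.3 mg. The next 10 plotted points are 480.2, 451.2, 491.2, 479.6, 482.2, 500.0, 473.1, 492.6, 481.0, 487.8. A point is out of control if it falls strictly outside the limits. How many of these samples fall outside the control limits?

Compare each point to [469.3, 503.1]: sample 2 = 451.2 < LCL.

1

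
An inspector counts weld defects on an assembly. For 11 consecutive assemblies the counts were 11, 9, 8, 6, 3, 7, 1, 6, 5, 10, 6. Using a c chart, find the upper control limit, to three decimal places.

c̄ = (11 + 9 + 8 + 6 + 3 + 7 + 1 + 6 + 5 + 10 + 6) / 11 = 72 / 11 = 6.5455
UCL = c̄ + 3√c̄ = 6.5455 + 3 × √6.5455 = 6.5455 + 3 × 2.5584 = 14.2207

14.221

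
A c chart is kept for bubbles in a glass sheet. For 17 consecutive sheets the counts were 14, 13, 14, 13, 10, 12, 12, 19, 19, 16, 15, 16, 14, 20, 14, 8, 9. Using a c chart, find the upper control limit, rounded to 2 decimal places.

c̄ = (14 + 13 + 14 + 13 + 10 + 12 + 12 + 19 + 19 + 16 + 15 + 16 + 14 + 20 + 14 + 8 + 9) / 17 = 238 / 17 = 14.0000
UCL = c̄ + 3√c̄ = 14.0000 + 3 × √14.0000 = 14.0000 + 3 × 3.7417 = 25.2250

25.22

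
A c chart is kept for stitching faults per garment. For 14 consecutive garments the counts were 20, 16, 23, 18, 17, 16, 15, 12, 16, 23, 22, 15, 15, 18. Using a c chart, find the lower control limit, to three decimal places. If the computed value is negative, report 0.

4.996

c̄ = (20 + 16 + 23 + 18 + 17 + 16 + 15 + 12 + 16 + 23 + 22 + 15 + 15 + 18) / 14 = 246 / 14 = 17.5714
LCL = c̄ − 3√c̄ = 17.5714 − 3 × 4.1918 = 4.9959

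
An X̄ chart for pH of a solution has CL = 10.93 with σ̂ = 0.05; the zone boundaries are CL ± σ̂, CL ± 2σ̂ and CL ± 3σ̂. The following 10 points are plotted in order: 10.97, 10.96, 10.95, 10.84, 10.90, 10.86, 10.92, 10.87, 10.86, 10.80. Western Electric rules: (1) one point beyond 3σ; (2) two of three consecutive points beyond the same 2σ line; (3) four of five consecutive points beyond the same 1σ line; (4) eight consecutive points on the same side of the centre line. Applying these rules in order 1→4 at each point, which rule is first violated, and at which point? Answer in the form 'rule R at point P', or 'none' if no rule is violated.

rule 3 at point 10

Zone of each point (C = within 1σ̂, B = 1σ̂–2σ̂, A = 2σ̂–3σ̂, * = beyond 3σ̂; sign = side of CL): 1:+C, 2:+C, 3:+C, 4:-B, 5:-C, 6:-B, 7:-C, 8:-B, 9:-B, 10:-A
Rule 3 (four of five consecutive points beyond the same 1σ limit) is satisfied at point 10.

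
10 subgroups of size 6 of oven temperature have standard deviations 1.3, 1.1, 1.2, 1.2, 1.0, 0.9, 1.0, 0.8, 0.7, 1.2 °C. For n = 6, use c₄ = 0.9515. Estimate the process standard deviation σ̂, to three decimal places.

1.093

s̄ = (1.3 + 1.1 + 1.2 + 1.2 + 1.0 + 0.9 + 1.0 + 0.8 + 0.7 + 1.2) / 10 = 1.0400
σ̂ = s̄ / c₄ = 1.0400 / 0.9515 = 1.0930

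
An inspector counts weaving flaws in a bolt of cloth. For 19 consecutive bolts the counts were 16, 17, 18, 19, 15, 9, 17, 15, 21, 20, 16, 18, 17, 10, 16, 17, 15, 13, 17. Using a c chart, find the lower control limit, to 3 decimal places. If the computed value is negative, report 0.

4.066

c̄ = (16 + 17 + 18 + 19 + 15 + 9 + 17 + 15 + 21 + 20 + 16 + 18 + 17 + 10 + 16 + 17 + 15 + 13 + 17) / 19 = 306 / 19 = 16.1053
LCL = c̄ − 3√c̄ = 16.1053 − 3 × 4.0131 = 4.0659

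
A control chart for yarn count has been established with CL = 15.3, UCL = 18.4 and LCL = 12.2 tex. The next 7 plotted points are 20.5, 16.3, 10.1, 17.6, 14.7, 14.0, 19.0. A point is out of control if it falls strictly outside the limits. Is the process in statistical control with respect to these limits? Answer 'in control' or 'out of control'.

out of control

Compare each point to [12.2, 18.4]: sample 1 = 20.5 > UCL; sample 3 = 10.1 < LCL; sample 7 = 19.0 > UCL.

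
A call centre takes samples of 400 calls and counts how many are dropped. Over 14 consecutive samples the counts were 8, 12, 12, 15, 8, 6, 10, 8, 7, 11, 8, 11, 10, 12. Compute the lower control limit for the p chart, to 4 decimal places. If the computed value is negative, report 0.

p̄ = Σdᵢ / (k·n) = 138 / (14 × 400) = 0.02464
LCL = p̄ − 3·√(p̄(1−p̄)/n) = 0.02464 − 3 × 0.00775 = 0.00139

0.0014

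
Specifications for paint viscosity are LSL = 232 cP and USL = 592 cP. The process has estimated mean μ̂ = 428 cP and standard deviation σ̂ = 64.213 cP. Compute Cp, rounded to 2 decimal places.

Cp = (USL − LSL) / (6σ̂) = (592 − 232) / (6 × 64.213) = 360.0000 / 385.2780 = 0.9344

0.93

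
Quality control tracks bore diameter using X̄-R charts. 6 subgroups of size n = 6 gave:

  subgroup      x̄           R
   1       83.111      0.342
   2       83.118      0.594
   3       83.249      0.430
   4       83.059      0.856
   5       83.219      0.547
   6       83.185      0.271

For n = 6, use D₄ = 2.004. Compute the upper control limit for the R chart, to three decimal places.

1.015

R̄ = (0.342 + 0.594 + 0.430 + 0.856 + 0.547 + 0.271) / 6 = 3.0400 / 6 = 0.5067
UCL_R = D₄·R̄ = 2.004 × 0.5067 = 1.0154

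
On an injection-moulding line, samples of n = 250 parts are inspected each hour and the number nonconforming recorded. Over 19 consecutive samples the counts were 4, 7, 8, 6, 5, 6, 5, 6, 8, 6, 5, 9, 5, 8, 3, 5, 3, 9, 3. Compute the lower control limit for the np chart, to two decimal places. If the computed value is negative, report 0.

p̄ = Σdᵢ / (k·n) = 111 / (19 × 250) = 0.02337
LCL = np̄ − 3·√(np̄(1−p̄)) = 5.8421 − 3 × 2.3886 = -1.3238 → 0 (negative, so LCL = 0)

0.00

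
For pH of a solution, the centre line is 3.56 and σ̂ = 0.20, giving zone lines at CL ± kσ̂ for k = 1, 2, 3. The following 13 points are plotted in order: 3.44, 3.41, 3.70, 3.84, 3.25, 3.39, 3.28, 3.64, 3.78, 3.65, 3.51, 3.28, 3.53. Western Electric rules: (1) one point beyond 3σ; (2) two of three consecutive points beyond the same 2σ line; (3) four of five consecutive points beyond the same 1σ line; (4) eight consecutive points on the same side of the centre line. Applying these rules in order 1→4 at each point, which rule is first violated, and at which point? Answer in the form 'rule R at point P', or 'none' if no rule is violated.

Zone of each point (C = within 1σ̂, B = 1σ̂–2σ̂, A = 2σ̂–3σ̂, * = beyond 3σ̂; sign = side of CL): 1:-C, 2:-C, 3:+C, 4:+B, 5:-B, 6:-C, 7:-B, 8:+C, 9:+B, 10:+C, 11:-C, 12:-B, 13:-C
No rule fires across all 13 points.

none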